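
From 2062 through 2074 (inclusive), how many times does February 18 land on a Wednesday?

Day of week of February 18 in each year:
2062: Sat, 2063: Sun, 2064: Mon, 2065: Wed ✓, 2066: Thu, 2067: Fri, 2068: Sat, 2069: Mon, 2070: Tue, 2071: Wed ✓, 2072: Thu, 2073: Sat, 2074: Sun
Wednesdays: 2065, 2071.

2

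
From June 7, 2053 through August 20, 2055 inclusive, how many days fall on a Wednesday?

June 7, 2053 is a Saturday.
The range spans 805 days (inclusive of both endpoints).
805 = 7 × 115, so the span is exactly 115 full weeks.
Each full week contributes one Wednesday: 115 so far.

115 Wednesdays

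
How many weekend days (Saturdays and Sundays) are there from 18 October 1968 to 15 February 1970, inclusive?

18 October 1968 is a Friday.
That's 486 days from start to end, counting both.
486 = 7 × 69 + 3, so there are 69 full weeks plus 3 extra days.
Each full week contributes 2 weekend days (Sat, Sun): 69 × 2 = 138.
The 3 extra days are Fri, Sat, Sun — 2 of them qualify.
Total: 138 + 2 = 140.

140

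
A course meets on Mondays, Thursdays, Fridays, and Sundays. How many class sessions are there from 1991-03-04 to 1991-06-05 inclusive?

1991-03-04 is a Monday.
From 1991-03-04 to 1991-06-05 is 94 days inclusive.
94 = 7 × 13 + 3, so there are 13 full weeks plus 3 extra days.
Each full week contributes 4 days from the set (Mon, Thu, Fri, Sun): 13 × 4 = 52.
The 3 extra days are Mon, Tue, Wed — 1 of them qualifies.
Total: 52 + 1 = 53.

53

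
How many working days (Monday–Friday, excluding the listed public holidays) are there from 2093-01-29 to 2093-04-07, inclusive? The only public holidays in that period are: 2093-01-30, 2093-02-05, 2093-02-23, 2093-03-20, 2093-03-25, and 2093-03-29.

2093-01-29 is a Thursday.
That's 69 days from start to end, counting both.
69 = 7 × 9 + 6, so there are 9 full weeks plus 6 extra days.
Each full week contributes 5 weekdays (Mon–Fri): 9 × 5 = 45.
The 6 extra days are Thu, Fri, Sat, Sun, Mon, Tue — 4 of them qualify.
Total: 45 + 4 = 49.
Holidays: 2093-01-30 (Fri); 2093-02-05 (Thu); 2093-02-23 (Mon); 2093-03-20 (Fri); 2093-03-25 (Wed); 2093-03-29 (Sun).
5 of the 6 holidays fall on weekdays; the rest are weekends and were already excluded.
Business days: 49 − 5 = 44.

44 working days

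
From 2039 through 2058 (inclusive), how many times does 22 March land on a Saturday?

Day of week of March 22 in each year:
2039: Tue, 2040: Thu, 2041: Fri, 2042: Sat ✓, 2043: Sun, 2044: Tue, 2045: Wed, 2046: Thu, 2047: Fri, 2048: Sun, 2049: Mon, 2050: Tue, 2051: Wed, 2052: Fri, 2053: Sat ✓, 2054: Sun, 2055: Mon, 2056: Wed, 2057: Thu, 2058: Fri
Saturdays: 2042, 2053.

2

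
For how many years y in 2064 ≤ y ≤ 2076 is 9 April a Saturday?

2

Day of week of April 9 in each year:
2064: Wed, 2065: Thu, 2066: Fri, 2067: Sat ✓, 2068: Mon, 2069: Tue, 2070: Wed, 2071: Thu, 2072: Sat ✓, 2073: Sun, 2074: Mon, 2075: Tue, 2076: Thu
Saturdays: 2067, 2072.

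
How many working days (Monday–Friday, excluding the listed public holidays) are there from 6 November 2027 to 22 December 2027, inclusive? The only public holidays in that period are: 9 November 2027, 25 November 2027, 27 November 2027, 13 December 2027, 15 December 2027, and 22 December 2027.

28 working days

6 November 2027 is a Saturday.
From 6 November 2027 to 22 December 2027 is 47 days inclusive.
47 = 7 × 6 + 5, so there are 6 full weeks plus 5 extra days.
Each full week contributes 5 weekdays (Mon–Fri): 6 × 5 = 30.
The 5 extra days are Sat, Sun, Mon, Tue, Wed — 3 of them qualify.
Total: 30 + 3 = 33.
Holidays: 9 November 2027 (Tue); 25 November 2027 (Thu); 27 November 2027 (Sat); 13 December 2027 (Mon); 15 December 2027 (Wed); 22 December 2027 (Wed).
5 of the 6 holidays fall on weekdays; the rest are weekends and were already excluded.
Business days: 33 − 5 = 28.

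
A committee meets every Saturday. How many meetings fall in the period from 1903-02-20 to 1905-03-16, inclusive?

108

1903-02-20 is a Friday.
The range spans 756 days (inclusive of both endpoints).
756 = 7 × 108, so the span is exactly 108 full weeks.
Each full week contributes one Saturday: 108 so far.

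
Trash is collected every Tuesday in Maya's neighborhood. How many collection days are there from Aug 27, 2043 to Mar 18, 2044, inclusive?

29 Tuesdays

Aug 27, 2043 is a Thursday.
The range spans 205 days (inclusive of both endpoints).
205 = 7 × 29 + 2, so there are 29 full weeks plus 2 extra days.
Each full week contributes one Tuesday: 29 so far.
The 2 extra days are Thu, Fri — none qualify.
Total: 29 + 0 = 29.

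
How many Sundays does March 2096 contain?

4

1 March 2096 is a Thursday.
That's 31 days from start to end, counting both.
31 = 7 × 4 + 3, so there are 4 full weeks plus 3 extra days.
Each full week contributes one Sunday: 4 so far.
The 3 extra days are Thursday, Friday, Saturday — none qualify.
Total: 4 + 0 = 4.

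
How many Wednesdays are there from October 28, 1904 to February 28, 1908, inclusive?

174 Wednesdays

October 28, 1904 is a Friday.
The range spans 1219 days (inclusive of both endpoints).
1219 = 7 × 174 + 1, so there are 174 full weeks plus 1 extra day.
Each full week contributes one Wednesday: 174 so far.
The 1 extra day is Friday — none qualify.
Total: 174 + 0 = 174.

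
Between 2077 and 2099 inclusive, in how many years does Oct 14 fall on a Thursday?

4

Day of week of October 14 in each year:
2077: Thu ✓, 2078: Fri, 2079: Sat, 2080: Mon, 2081: Tue, 2082: Wed, 2083: Thu ✓, 2084: Sat, 2085: Sun, 2086: Mon, 2087: Tue, 2088: Thu ✓, 2089: Fri, 2090: Sat, 2091: Sun, 2092: Tue, 2093: Wed, 2094: Thu ✓, 2095: Fri, 2096: Sun, 2097: Mon, 2098: Tue, 2099: Wed
Thursdays: 2077, 2083, 2088, 2094.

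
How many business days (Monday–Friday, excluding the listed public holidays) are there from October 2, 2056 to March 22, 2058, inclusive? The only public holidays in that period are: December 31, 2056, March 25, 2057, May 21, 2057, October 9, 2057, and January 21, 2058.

382 business days

October 2, 2056 is a Monday.
From October 2, 2056 to March 22, 2058 is 537 days inclusive.
537 = 7 × 76 + 5, so there are 76 full weeks plus 5 extra days.
Each full week contributes 5 weekdays (Mon–Fri): 76 × 5 = 380.
The 5 extra days are Mon, Tue, Wed, Thu, Fri — 5 of them qualify.
Total: 380 + 5 = 385.
Holidays: December 31, 2056 (Sun); March 25, 2057 (Sun); May 21, 2057 (Mon); October 9, 2057 (Tue); January 21, 2058 (Mon).
3 of the 5 holidays fall on weekdays; the rest are weekends and were already excluded.
Business days: 385 − 3 = 382.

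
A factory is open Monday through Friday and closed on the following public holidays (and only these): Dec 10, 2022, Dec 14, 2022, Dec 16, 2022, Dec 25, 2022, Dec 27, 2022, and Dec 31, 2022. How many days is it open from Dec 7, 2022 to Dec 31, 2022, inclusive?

15

Dec 7, 2022 is a Wednesday.
From Dec 7, 2022 to Dec 31, 2022 is 25 days inclusive.
25 = 7 × 3 + 4, so there are 3 full weeks plus 4 extra days.
Each full week contributes 5 weekdays (Mon–Fri): 3 × 5 = 15.
The 4 extra days are Wed, Thu, Fri, Sat — 3 of them qualify.
Total: 15 + 3 = 18.
Holidays: Dec 10, 2022 (Sat); Dec 14, 2022 (Wed); Dec 16, 2022 (Fri); Dec 25, 2022 (Sun); Dec 27, 2022 (Tue); Dec 31, 2022 (Sat).
3 of the 6 holidays fall on weekdays; the rest are weekends and were already excluded.
Business days: 18 − 3 = 15.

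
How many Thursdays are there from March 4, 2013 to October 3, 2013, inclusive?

31

March 4, 2013 is a Monday.
The range spans 214 days (inclusive of both endpoints).
214 = 7 × 30 + 4, so there are 30 full weeks plus 4 extra days.
Each full week contributes one Thursday: 30 so far.
The 4 extra days are Mon, Tue, Wed, Thu — 1 of them qualifies.
Total: 30 + 1 = 31.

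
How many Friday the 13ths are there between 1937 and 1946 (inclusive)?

16

Friday-the-13ths by year:
1937: Aug
1938: May
1939: Jan, Oct
1940: Sep, Dec
1941: Jun
1942: Feb, Mar, Nov
1943: Aug
1944: Oct
1945: Apr, Jul
1946: Sep, Dec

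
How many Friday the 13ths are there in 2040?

The 13th falls on a Friday when the month's 13th has weekday Fri.
Jan 13 is Fri ✓; Feb 13 is Mon; Mar 13 is Tue; Apr 13 is Fri ✓; May 13 is Sun; Jun 13 is Wed; Jul 13 is Fri ✓; Aug 13 is Mon; Sep 13 is Thu; Oct 13 is Sat; Nov 13 is Tue; Dec 13 is Thu.
Friday the 13ths: Jan, Apr, Jul.

3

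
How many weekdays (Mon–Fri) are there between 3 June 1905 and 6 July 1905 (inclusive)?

3 June 1905 is a Saturday.
From 3 June 1905 to 6 July 1905 is 34 days inclusive.
34 = 7 × 4 + 6, so there are 4 full weeks plus 6 extra days.
Each full week contributes 5 weekdays (Mon–Fri): 4 × 5 = 20.
The 6 extra days are Saturday, Sunday, Monday, Tuesday, Wednesday, Thursday — 4 of them qualify.
Total: 20 + 4 = 24.

24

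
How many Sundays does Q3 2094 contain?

13

July 1, 2094 is a Thursday.
From July 1, 2094 to September 30, 2094 is 92 days inclusive.
92 = 7 × 13 + 1, so there are 13 full weeks plus 1 extra day.
Each full week contributes one Sunday: 13 so far.
The 1 extra day is Thu — none qualify.
Total: 13 + 0 = 13.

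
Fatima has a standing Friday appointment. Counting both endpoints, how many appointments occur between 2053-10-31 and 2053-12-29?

2053-10-31 is a Friday.
From 2053-10-31 to 2053-12-29 is 60 days inclusive.
60 = 7 × 8 + 4, so there are 8 full weeks plus 4 extra days.
Each full week contributes one Friday: 8 so far.
The 4 extra days are Friday, Saturday, Sunday, Monday — 1 of them qualifies.
Total: 8 + 1 = 9.

9 Fridays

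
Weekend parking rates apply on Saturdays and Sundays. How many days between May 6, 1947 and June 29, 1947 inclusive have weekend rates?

May 6, 1947 is a Tuesday.
The range spans 55 days (inclusive of both endpoints).
55 = 7 × 7 + 6, so there are 7 full weeks plus 6 extra days.
Each full week contributes 2 weekend days (Sat, Sun): 7 × 2 = 14.
The 6 extra days are Tuesday, Wednesday, Thursday, Friday, Saturday, Sunday — 2 of them qualify.
Total: 14 + 2 = 16.

16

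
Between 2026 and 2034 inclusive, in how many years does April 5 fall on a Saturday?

Day of week of April 5 in each year:
2026: Sun, 2027: Mon, 2028: Wed, 2029: Thu, 2030: Fri, 2031: Sat ✓, 2032: Mon, 2033: Tue, 2034: Wed
Saturdays: 2031.

1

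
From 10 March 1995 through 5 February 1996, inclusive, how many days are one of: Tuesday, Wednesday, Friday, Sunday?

190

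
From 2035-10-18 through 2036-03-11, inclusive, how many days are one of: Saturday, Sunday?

42

2035-10-18 is a Thursday.
That's 146 days from start to end, counting both.
146 = 7 × 20 + 6, so there are 20 full weeks plus 6 extra days.
Each full week contributes 2 days from the set (Sat, Sun): 20 × 2 = 40.
The 6 extra days are Thursday, Friday, Saturday, Sunday, Monday, Tuesday — 2 of them qualify.
Total: 40 + 2 = 42.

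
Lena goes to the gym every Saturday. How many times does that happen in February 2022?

2022-02-01 is a Tuesday.
The range spans 28 days (inclusive of both endpoints).
28 = 7 × 4, so the span is exactly 4 full weeks.
Each full week contributes one Saturday: 4 so far.
Total: 4.

4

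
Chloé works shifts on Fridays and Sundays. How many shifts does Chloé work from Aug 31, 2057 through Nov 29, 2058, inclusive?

Aug 31, 2057 is a Friday.
From Aug 31, 2057 to Nov 29, 2058 is 456 days inclusive.
456 = 7 × 65 + 1, so there are 65 full weeks plus 1 extra day.
Each full week contributes 2 days from the set (Fri, Sun): 65 × 2 = 130.
The 1 extra day is Fri — 1 of them qualifies.
Total: 130 + 1 = 131.

131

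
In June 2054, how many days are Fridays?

4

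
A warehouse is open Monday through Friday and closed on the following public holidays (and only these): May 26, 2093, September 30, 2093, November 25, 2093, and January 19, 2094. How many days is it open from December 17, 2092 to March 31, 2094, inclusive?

December 17, 2092 is a Wednesday.
The range spans 470 days (inclusive of both endpoints).
470 = 7 × 67 + 1, so there are 67 full weeks plus 1 extra day.
Each full week contributes 5 weekdays (Mon–Fri): 67 × 5 = 335.
The 1 extra day is Wednesday — 1 of them qualifies.
Total: 335 + 1 = 336.
Holidays: May 26, 2093 (Tue); September 30, 2093 (Wed); November 25, 2093 (Wed); January 19, 2094 (Tue).
All 4 holidays fall on weekdays, so subtract 4.
Business days: 336 − 4 = 332.

332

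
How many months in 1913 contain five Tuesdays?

4

A month has five Tuesdays exactly when Tuesday falls within its first (length − 28) days.
Jan: 31 days, starts Wed → 5 of Wed, Thu, Fri
Feb: 28 days, starts Sat → 5 of (none)
Mar: 31 days, starts Sat → 5 of Sat, Sun, Mon
Apr: 30 days, starts Tue → 5 of Tue, Wed ✓
May: 31 days, starts Thu → 5 of Thu, Fri, Sat
Jun: 30 days, starts Sun → 5 of Sun, Mon
Jul: 31 days, starts Tue → 5 of Tue, Wed, Thu ✓
Aug: 31 days, starts Fri → 5 of Fri, Sat, Sun
Sep: 30 days, starts Mon → 5 of Mon, Tue ✓
Oct: 31 days, starts Wed → 5 of Wed, Thu, Fri
Nov: 30 days, starts Sat → 5 of Sat, Sun
Dec: 31 days, starts Mon → 5 of Mon, Tue, Wed ✓
Months with five Tuesdays: Apr, Jul, Sep, Dec.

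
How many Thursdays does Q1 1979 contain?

13

1 January 1979 is a Monday.
That's 90 days from start to end, counting both.
90 = 7 × 12 + 6, so there are 12 full weeks plus 6 extra days.
Each full week contributes one Thursday: 12 so far.
The 6 extra days are Mon, Tue, Wed, Thu, Fri, Sat — 1 of them qualifies.
Total: 12 + 1 = 13.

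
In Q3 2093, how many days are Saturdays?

Jul 1, 2093 is a Wednesday.
From Jul 1, 2093 to Sep 30, 2093 is 92 days inclusive.
92 = 7 × 13 + 1, so there are 13 full weeks plus 1 extra day.
Each full week contributes one Saturday: 13 so far.
The 1 extra day is Wednesday — none qualify.
Total: 13 + 0 = 13.

13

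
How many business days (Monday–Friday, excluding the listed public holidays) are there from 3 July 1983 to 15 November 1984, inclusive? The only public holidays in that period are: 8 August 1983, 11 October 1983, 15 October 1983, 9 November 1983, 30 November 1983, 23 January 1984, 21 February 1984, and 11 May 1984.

352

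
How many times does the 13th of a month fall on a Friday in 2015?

The 13th falls on a Friday when the month's 13th has weekday Fri.
Jan 13 is Tue; Feb 13 is Fri ✓; Mar 13 is Fri ✓; Apr 13 is Mon; May 13 is Wed; Jun 13 is Sat; Jul 13 is Mon; Aug 13 is Thu; Sep 13 is Sun; Oct 13 is Tue; Nov 13 is Fri ✓; Dec 13 is Sun.
Friday the 13ths: Feb, Mar, Nov.

3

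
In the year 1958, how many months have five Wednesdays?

A month has five Wednesdays exactly when Wednesday falls within its first (length − 28) days.
Jan: 31 days, starts Wed → 5 of Wed, Thu, Fri ✓
Feb: 28 days, starts Sat → 5 of (none)
Mar: 31 days, starts Sat → 5 of Sat, Sun, Mon
Apr: 30 days, starts Tue → 5 of Tue, Wed ✓
May: 31 days, starts Thu → 5 of Thu, Fri, Sat
Jun: 30 days, starts Sun → 5 of Sun, Mon
Jul: 31 days, starts Tue → 5 of Tue, Wed, Thu ✓
Aug: 31 days, starts Fri → 5 of Fri, Sat, Sun
Sep: 30 days, starts Mon → 5 of Mon, Tue
Oct: 31 days, starts Wed → 5 of Wed, Thu, Fri ✓
Nov: 30 days, starts Sat → 5 of Sat, Sun
Dec: 31 days, starts Mon → 5 of Mon, Tue, Wed ✓
Months with five Wednesdays: Jan, Apr, Jul, Oct, Dec.

5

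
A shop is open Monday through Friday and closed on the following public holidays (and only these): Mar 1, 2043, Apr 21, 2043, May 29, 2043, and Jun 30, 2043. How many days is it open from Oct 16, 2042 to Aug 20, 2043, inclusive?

Oct 16, 2042 is a Thursday.
The range spans 309 days (inclusive of both endpoints).
309 = 7 × 44 + 1, so there are 44 full weeks plus 1 extra day.
Each full week contributes 5 weekdays (Mon–Fri): 44 × 5 = 220.
The 1 extra day is Thu — 1 of them qualifies.
Total: 220 + 1 = 221.
Holidays: Mar 1, 2043 (Sun); Apr 21, 2043 (Tue); May 29, 2043 (Fri); Jun 30, 2043 (Tue).
3 of the 4 holidays fall on weekdays; the rest are weekends and were already excluded.
Business days: 221 − 3 = 218.

218 business days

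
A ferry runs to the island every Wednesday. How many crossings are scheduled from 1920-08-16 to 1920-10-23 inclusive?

1920-08-16 is a Monday.
The range spans 69 days (inclusive of both endpoints).
69 = 7 × 9 + 6, so there are 9 full weeks plus 6 extra days.
Each full week contributes one Wednesday: 9 so far.
The 6 extra days are Monday, Tuesday, Wednesday, Thursday, Friday, Saturday — 1 of them qualifies.
Total: 9 + 1 = 10.

10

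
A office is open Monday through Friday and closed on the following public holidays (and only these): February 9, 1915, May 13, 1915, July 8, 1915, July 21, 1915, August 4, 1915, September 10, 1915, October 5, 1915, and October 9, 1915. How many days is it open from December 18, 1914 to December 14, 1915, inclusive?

December 18, 1914 is a Friday.
That's 362 days from start to end, counting both.
362 = 7 × 51 + 5, so there are 51 full weeks plus 5 extra days.
Each full week contributes 5 weekdays (Mon–Fri): 51 × 5 = 255.
The 5 extra days are Fri, Sat, Sun, Mon, Tue — 3 of them qualify.
Total: 255 + 3 = 258.
Holidays: February 9, 1915 (Tue); May 13, 1915 (Thu); July 8, 1915 (Thu); July 21, 1915 (Wed); August 4, 1915 (Wed); September 10, 1915 (Fri); October 5, 1915 (Tue); October 9, 1915 (Sat).
7 of the 8 holidays fall on weekdays; the rest are weekends and were already excluded.
Business days: 258 − 7 = 251.

251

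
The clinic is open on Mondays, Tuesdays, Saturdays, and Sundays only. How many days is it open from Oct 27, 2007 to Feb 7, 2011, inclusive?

687

Oct 27, 2007 is a Saturday.
That's 1200 days from start to end, counting both.
1200 = 7 × 171 + 3, so there are 171 full weeks plus 3 extra days.
Each full week contributes 4 days from the set (Mon, Tue, Sat, Sun): 171 × 4 = 684.
The 3 extra days are Saturday, Sunday, Monday — 3 of them qualify.
Total: 684 + 3 = 687.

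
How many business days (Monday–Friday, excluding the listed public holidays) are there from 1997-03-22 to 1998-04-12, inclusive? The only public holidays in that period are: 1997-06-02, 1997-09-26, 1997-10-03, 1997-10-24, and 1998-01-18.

271 business days

1997-03-22 is a Saturday.
From 1997-03-22 to 1998-04-12 is 387 days inclusive.
387 = 7 × 55 + 2, so there are 55 full weeks plus 2 extra days.
Each full week contributes 5 weekdays (Mon–Fri): 55 × 5 = 275.
The 2 extra days are Saturday, Sunday — none qualify.
Total: 275 + 0 = 275.
Holidays: 1997-06-02 (Mon); 1997-09-26 (Fri); 1997-10-03 (Fri); 1997-10-24 (Fri); 1998-01-18 (Sun).
4 of the 5 holidays fall on weekdays; the rest are weekends and were already excluded.
Business days: 275 − 4 = 271.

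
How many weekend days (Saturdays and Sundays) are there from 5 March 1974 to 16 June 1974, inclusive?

30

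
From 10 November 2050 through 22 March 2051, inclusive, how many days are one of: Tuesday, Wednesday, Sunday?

57

10 November 2050 is a Thursday.
That's 133 days from start to end, counting both.
133 = 7 × 19, so the span is exactly 19 full weeks.
Each full week contributes 3 days from the set (Tue, Wed, Sun): 19 × 3 = 57.
Total: 57.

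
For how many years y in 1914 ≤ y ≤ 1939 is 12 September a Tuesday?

4

Day of week of September 12 in each year:
1914: Sat, 1915: Sun, 1916: Tue ✓, 1917: Wed, 1918: Thu, 1919: Fri, 1920: Sun, 1921: Mon, 1922: Tue ✓, 1923: Wed, 1924: Fri, 1925: Sat, 1926: Sun, 1927: Mon, 1928: Wed, 1929: Thu, 1930: Fri, 1931: Sat, 1932: Mon, 1933: Tue ✓, 1934: Wed, 1935: Thu, 1936: Sat, 1937: Sun, 1938: Mon, 1939: Tue ✓
Tuesdays: 1916, 1922, 1933, 1939.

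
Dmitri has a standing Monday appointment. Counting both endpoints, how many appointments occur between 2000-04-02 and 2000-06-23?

2000-04-02 is a Sunday.
The range spans 83 days (inclusive of both endpoints).
83 = 7 × 11 + 6, so there are 11 full weeks plus 6 extra days.
Each full week contributes one Monday: 11 so far.
The 6 extra days are Sun, Mon, Tue, Wed, Thu, Fri — 1 of them qualifies.
Total: 11 + 1 = 12.

12 Mondays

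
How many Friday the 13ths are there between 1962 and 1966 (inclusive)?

8

Friday-the-13ths by year:
1962: Apr, Jul
1963: Sep, Dec
1964: Mar, Nov
1965: Aug
1966: May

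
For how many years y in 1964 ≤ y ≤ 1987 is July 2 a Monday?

Day of week of July 2 in each year:
1964: Thu, 1965: Fri, 1966: Sat, 1967: Sun, 1968: Tue, 1969: Wed, 1970: Thu, 1971: Fri, 1972: Sun, 1973: Mon ✓, 1974: Tue, 1975: Wed, 1976: Fri, 1977: Sat, 1978: Sun, 1979: Mon ✓, 1980: Wed, 1981: Thu, 1982: Fri, 1983: Sat, 1984: Mon ✓, 1985: Tue, 1986: Wed, 1987: Thu
Mondays: 1973, 1979, 1984.

3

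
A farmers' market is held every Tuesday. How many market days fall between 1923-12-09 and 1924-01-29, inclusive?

1923-12-09 is a Sunday.
From 1923-12-09 to 1924-01-29 is 52 days inclusive.
52 = 7 × 7 + 3, so there are 7 full weeks plus 3 extra days.
Each full week contributes one Tuesday: 7 so far.
The 3 extra days are Sun, Mon, Tue — 1 of them qualifies.
Total: 7 + 1 = 8.

8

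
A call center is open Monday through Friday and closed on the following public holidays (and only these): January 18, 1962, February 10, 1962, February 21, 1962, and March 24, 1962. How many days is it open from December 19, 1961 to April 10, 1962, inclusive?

79

December 19, 1961 is a Tuesday.
From December 19, 1961 to April 10, 1962 is 113 days inclusive.
113 = 7 × 16 + 1, so there are 16 full weeks plus 1 extra day.
Each full week contributes 5 weekdays (Mon–Fri): 16 × 5 = 80.
The 1 extra day is Tue — 1 of them qualifies.
Total: 80 + 1 = 81.
Holidays: January 18, 1962 (Thu); February 10, 1962 (Sat); February 21, 1962 (Wed); March 24, 1962 (Sat).
2 of the 4 holidays fall on weekdays; the rest are weekends and were already excluded.
Business days: 81 − 2 = 79.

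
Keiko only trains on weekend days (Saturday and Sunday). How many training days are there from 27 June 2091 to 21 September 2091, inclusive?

27 June 2091 is a Wednesday.
That's 87 days from start to end, counting both.
87 = 7 × 12 + 3, so there are 12 full weeks plus 3 extra days.
Each full week contributes 2 weekend days (Sat, Sun): 12 × 2 = 24.
The 3 extra days are Wed, Thu, Fri — none qualify.
Total: 24 + 0 = 24.

24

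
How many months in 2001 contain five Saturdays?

4

A month has five Saturdays exactly when Saturday falls within its first (length − 28) days.
Jan: 31 days, starts Mon → 5 of Mon, Tue, Wed
Feb: 28 days, starts Thu → 5 of (none)
Mar: 31 days, starts Thu → 5 of Thu, Fri, Sat ✓
Apr: 30 days, starts Sun → 5 of Sun, Mon
May: 31 days, starts Tue → 5 of Tue, Wed, Thu
Jun: 30 days, starts Fri → 5 of Fri, Sat ✓
Jul: 31 days, starts Sun → 5 of Sun, Mon, Tue
Aug: 31 days, starts Wed → 5 of Wed, Thu, Fri
Sep: 30 days, starts Sat → 5 of Sat, Sun ✓
Oct: 31 days, starts Mon → 5 of Mon, Tue, Wed
Nov: 30 days, starts Thu → 5 of Thu, Fri
Dec: 31 days, starts Sat → 5 of Sat, Sun, Mon ✓
Months with five Saturdays: Mar, Jun, Sep, Dec.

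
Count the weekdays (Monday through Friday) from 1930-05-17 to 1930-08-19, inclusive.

67

1930-05-17 is a Saturday.
The range spans 95 days (inclusive of both endpoints).
95 = 7 × 13 + 4, so there are 13 full weeks plus 4 extra days.
Each full week contributes 5 weekdays (Mon–Fri): 13 × 5 = 65.
The 4 extra days are Sat, Sun, Mon, Tue — 2 of them qualify.
Total: 65 + 2 = 67.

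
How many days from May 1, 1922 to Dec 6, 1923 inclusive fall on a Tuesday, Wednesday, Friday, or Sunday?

334

May 1, 1922 is a Monday.
From May 1, 1922 to Dec 6, 1923 is 585 days inclusive.
585 = 7 × 83 + 4, so there are 83 full weeks plus 4 extra days.
Each full week contributes 4 days from the set (Tue, Wed, Fri, Sun): 83 × 4 = 332.
The 4 extra days are Monday, Tuesday, Wednesday, Thursday — 2 of them qualify.
Total: 332 + 2 = 334.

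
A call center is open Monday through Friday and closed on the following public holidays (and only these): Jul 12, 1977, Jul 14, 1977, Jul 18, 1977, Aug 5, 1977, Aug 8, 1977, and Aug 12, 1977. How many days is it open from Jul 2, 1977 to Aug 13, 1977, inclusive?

24

Jul 2, 1977 is a Saturday.
That's 43 days from start to end, counting both.
43 = 7 × 6 + 1, so there are 6 full weeks plus 1 extra day.
Each full week contributes 5 weekdays (Mon–Fri): 6 × 5 = 30.
The 1 extra day is Saturday — none qualify.
Total: 30 + 0 = 30.
Holidays: Jul 12, 1977 (Tue); Jul 14, 1977 (Thu); Jul 18, 1977 (Mon); Aug 5, 1977 (Fri); Aug 8, 1977 (Mon); Aug 12, 1977 (Fri).
All 6 holidays fall on weekdays, so subtract 6.
Business days: 30 − 6 = 24.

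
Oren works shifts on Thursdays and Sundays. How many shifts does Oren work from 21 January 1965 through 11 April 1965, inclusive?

24

21 January 1965 is a Thursday.
That's 81 days from start to end, counting both.
81 = 7 × 11 + 4, so there are 11 full weeks plus 4 extra days.
Each full week contributes 2 days from the set (Thu, Sun): 11 × 2 = 22.
The 4 extra days are Thursday, Friday, Saturday, Sunday — 2 of them qualify.
Total: 22 + 2 = 24.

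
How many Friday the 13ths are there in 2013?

2

The 13th falls on a Friday when the month's 13th has weekday Fri.
Jan 13 is Sun; Feb 13 is Wed; Mar 13 is Wed; Apr 13 is Sat; May 13 is Mon; Jun 13 is Thu; Jul 13 is Sat; Aug 13 is Tue; Sep 13 is Fri ✓; Oct 13 is Sun; Nov 13 is Wed; Dec 13 is Fri ✓.
Friday the 13ths: Sep, Dec.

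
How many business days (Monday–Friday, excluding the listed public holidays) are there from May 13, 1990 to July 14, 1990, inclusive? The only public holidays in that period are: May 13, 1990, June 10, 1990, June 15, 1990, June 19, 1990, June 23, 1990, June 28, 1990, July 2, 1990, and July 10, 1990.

May 13, 1990 is a Sunday.
That's 63 days from start to end, counting both.
63 = 7 × 9, so the span is exactly 9 full weeks.
Each full week contributes 5 weekdays (Mon–Fri): 9 × 5 = 45.
Total: 45.
Holidays: May 13, 1990 (Sun); June 10, 1990 (Sun); June 15, 1990 (Fri); June 19, 1990 (Tue); June 23, 1990 (Sat); June 28, 1990 (Thu); July 2, 1990 (Mon); July 10, 1990 (Tue).
5 of the 8 holidays fall on weekdays; the rest are weekends and were already excluded.
Business days: 45 − 5 = 40.

40 business days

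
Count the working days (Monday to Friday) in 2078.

January 1, 2078 is a Saturday.
The range spans 365 days (inclusive of both endpoints).
365 = 7 × 52 + 1, so there are 52 full weeks plus 1 extra day.
Each full week contributes 5 weekdays (Mon–Fri): 52 × 5 = 260.
The 1 extra day is Saturday — none qualify.
Total: 260 + 0 = 260.

260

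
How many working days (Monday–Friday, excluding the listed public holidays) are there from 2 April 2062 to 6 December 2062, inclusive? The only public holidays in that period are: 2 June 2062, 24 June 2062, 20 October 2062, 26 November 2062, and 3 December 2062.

2 April 2062 is a Sunday.
From 2 April 2062 to 6 December 2062 is 249 days inclusive.
249 = 7 × 35 + 4, so there are 35 full weeks plus 4 extra days.
Each full week contributes 5 weekdays (Mon–Fri): 35 × 5 = 175.
The 4 extra days are Sun, Mon, Tue, Wed — 3 of them qualify.
Total: 175 + 3 = 178.
Holidays: 2 June 2062 (Fri); 24 June 2062 (Sat); 20 October 2062 (Fri); 26 November 2062 (Sun); 3 December 2062 (Sun).
2 of the 5 holidays fall on weekdays; the rest are weekends and were already excluded.
Business days: 178 − 2 = 176.

176 working days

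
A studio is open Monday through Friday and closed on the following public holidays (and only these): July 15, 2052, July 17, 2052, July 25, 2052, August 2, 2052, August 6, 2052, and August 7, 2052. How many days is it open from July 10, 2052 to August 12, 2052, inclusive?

18 business days

July 10, 2052 is a Wednesday.
From July 10, 2052 to August 12, 2052 is 34 days inclusive.
34 = 7 × 4 + 6, so there are 4 full weeks plus 6 extra days.
Each full week contributes 5 weekdays (Mon–Fri): 4 × 5 = 20.
The 6 extra days are Wed, Thu, Fri, Sat, Sun, Mon — 4 of them qualify.
Total: 20 + 4 = 24.
Holidays: July 15, 2052 (Mon); July 17, 2052 (Wed); July 25, 2052 (Thu); August 2, 2052 (Fri); August 6, 2052 (Tue); August 7, 2052 (Wed).
All 6 holidays fall on weekdays, so subtract 6.
Business days: 24 − 6 = 18.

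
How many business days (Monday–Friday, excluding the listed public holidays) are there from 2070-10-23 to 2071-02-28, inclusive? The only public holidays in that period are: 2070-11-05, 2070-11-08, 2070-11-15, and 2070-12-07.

91 business days

2070-10-23 is a Thursday.
From 2070-10-23 to 2071-02-28 is 129 days inclusive.
129 = 7 × 18 + 3, so there are 18 full weeks plus 3 extra days.
Each full week contributes 5 weekdays (Mon–Fri): 18 × 5 = 90.
The 3 extra days are Thu, Fri, Sat — 2 of them qualify.
Total: 90 + 2 = 92.
Holidays: 2070-11-05 (Wed); 2070-11-08 (Sat); 2070-11-15 (Sat); 2070-12-07 (Sun).
1 of the 4 holidays fall on weekdays; the rest are weekends and were already excluded.
Business days: 92 − 1 = 91.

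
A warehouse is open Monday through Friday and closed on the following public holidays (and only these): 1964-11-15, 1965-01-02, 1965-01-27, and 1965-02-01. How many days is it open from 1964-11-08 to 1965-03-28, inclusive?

98

1964-11-08 is a Sunday.
The range spans 141 days (inclusive of both endpoints).
141 = 7 × 20 + 1, so there are 20 full weeks plus 1 extra day.
Each full week contributes 5 weekdays (Mon–Fri): 20 × 5 = 100.
The 1 extra day is Sunday — none qualify.
Total: 100 + 0 = 100.
Holidays: 1964-11-15 (Sun); 1965-01-02 (Sat); 1965-01-27 (Wed); 1965-02-01 (Mon).
2 of the 4 holidays fall on weekdays; the rest are weekends and were already excluded.
Business days: 100 − 2 = 98.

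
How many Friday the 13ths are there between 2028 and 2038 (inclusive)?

18

Friday-the-13ths by year:
2028: Oct
2029: Apr, Jul
2030: Sep, Dec
2031: Jun
2032: Feb, Aug
2033: May
2034: Jan, Oct
2035: Apr, Jul
2036: Jun
2037: Feb, Mar, Nov
2038: Aug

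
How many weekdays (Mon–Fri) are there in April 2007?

21

Apr 1, 2007 is a Sunday.
From Apr 1, 2007 to Apr 30, 2007 is 30 days inclusive.
30 = 7 × 4 + 2, so there are 4 full weeks plus 2 extra days.
Each full week contributes 5 weekdays (Mon–Fri): 4 × 5 = 20.
The 2 extra days are Sun, Mon — 1 of them qualifies.
Total: 20 + 1 = 21.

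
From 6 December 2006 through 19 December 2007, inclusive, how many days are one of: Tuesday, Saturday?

108

6 December 2006 is a Wednesday.
The range spans 379 days (inclusive of both endpoints).
379 = 7 × 54 + 1, so there are 54 full weeks plus 1 extra day.
Each full week contributes 2 days from the set (Tue, Sat): 54 × 2 = 108.
The 1 extra day is Wednesday — none qualify.
Total: 108 + 0 = 108.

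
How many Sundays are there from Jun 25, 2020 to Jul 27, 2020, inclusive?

Jun 25, 2020 is a Thursday.
The range spans 33 days (inclusive of both endpoints).
33 = 7 × 4 + 5, so there are 4 full weeks plus 5 extra days.
Each full week contributes one Sunday: 4 so far.
The 5 extra days are Thu, Fri, Sat, Sun, Mon — 1 of them qualifies.
Total: 4 + 1 = 5.

5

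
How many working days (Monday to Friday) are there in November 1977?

1977-11-01 is a Tuesday.
That's 30 days from start to end, counting both.
30 = 7 × 4 + 2, so there are 4 full weeks plus 2 extra days.
Each full week contributes 5 weekdays (Mon–Fri): 4 × 5 = 20.
The 2 extra days are Tuesday, Wednesday — 2 of them qualify.
Total: 20 + 2 = 22.

22 weekdays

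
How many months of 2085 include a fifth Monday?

5

A month has five Mondays exactly when Monday falls within its first (length − 28) days.
Jan: 31 days, starts Mon → 5 of Mon, Tue, Wed ✓
Feb: 28 days, starts Thu → 5 of (none)
Mar: 31 days, starts Thu → 5 of Thu, Fri, Sat
Apr: 30 days, starts Sun → 5 of Sun, Mon ✓
May: 31 days, starts Tue → 5 of Tue, Wed, Thu
Jun: 30 days, starts Fri → 5 of Fri, Sat
Jul: 31 days, starts Sun → 5 of Sun, Mon, Tue ✓
Aug: 31 days, starts Wed → 5 of Wed, Thu, Fri
Sep: 30 days, starts Sat → 5 of Sat, Sun
Oct: 31 days, starts Mon → 5 of Mon, Tue, Wed ✓
Nov: 30 days, starts Thu → 5 of Thu, Fri
Dec: 31 days, starts Sat → 5 of Sat, Sun, Mon ✓
Months with five Mondays: Jan, Apr, Jul, Oct, Dec.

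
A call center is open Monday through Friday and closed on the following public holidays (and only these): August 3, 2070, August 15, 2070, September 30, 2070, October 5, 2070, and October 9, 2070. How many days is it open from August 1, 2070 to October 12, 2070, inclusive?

48

August 1, 2070 is a Friday.
That's 73 days from start to end, counting both.
73 = 7 × 10 + 3, so there are 10 full weeks plus 3 extra days.
Each full week contributes 5 weekdays (Mon–Fri): 10 × 5 = 50.
The 3 extra days are Friday, Saturday, Sunday — 1 of them qualifies.
Total: 50 + 1 = 51.
Holidays: August 3, 2070 (Sun); August 15, 2070 (Fri); September 30, 2070 (Tue); October 5, 2070 (Sun); October 9, 2070 (Thu).
3 of the 5 holidays fall on weekdays; the rest are weekends and were already excluded.
Business days: 51 − 3 = 48.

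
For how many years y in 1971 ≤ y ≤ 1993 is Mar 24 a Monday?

Day of week of March 24 in each year:
1971: Wed, 1972: Fri, 1973: Sat, 1974: Sun, 1975: Mon ✓, 1976: Wed, 1977: Thu, 1978: Fri, 1979: Sat, 1980: Mon ✓, 1981: Tue, 1982: Wed, 1983: Thu, 1984: Sat, 1985: Sun, 1986: Mon ✓, 1987: Tue, 1988: Thu, 1989: Fri, 1990: Sat, 1991: Sun, 1992: Tue, 1993: Wed
Mondays: 1975, 1980, 1986.

3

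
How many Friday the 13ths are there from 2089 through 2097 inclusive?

16

Friday-the-13ths by year:
2089: May
2090: Jan, Oct
2091: Apr, Jul
2092: Jun
2093: Feb, Mar, Nov
2094: Aug
2095: May
2096: Jan, Apr, Jul
2097: Sep, Dec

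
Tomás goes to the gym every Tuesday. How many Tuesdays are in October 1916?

1916-10-01 is a Sunday.
The range spans 31 days (inclusive of both endpoints).
31 = 7 × 4 + 3, so there are 4 full weeks plus 3 extra days.
Each full week contributes one Tuesday: 4 so far.
The 3 extra days are Sun, Mon, Tue — 1 of them qualifies.
Total: 4 + 1 = 5.

5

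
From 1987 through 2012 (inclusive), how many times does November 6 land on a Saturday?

Day of week of November 6 in each year:
1987: Fri, 1988: Sun, 1989: Mon, 1990: Tue, 1991: Wed, 1992: Fri, 1993: Sat ✓, 1994: Sun, 1995: Mon, 1996: Wed, 1997: Thu, 1998: Fri, 1999: Sat ✓, 2000: Mon, 2001: Tue, 2002: Wed, 2003: Thu, 2004: Sat ✓, 2005: Sun, 2006: Mon, 2007: Tue, 2008: Thu, 2009: Fri, 2010: Sat ✓, 2011: Sun, 2012: Tue
Saturdays: 1993, 1999, 2004, 2010.

4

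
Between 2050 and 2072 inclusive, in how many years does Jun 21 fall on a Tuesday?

4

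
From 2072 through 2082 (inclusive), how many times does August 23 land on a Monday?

1

Day of week of August 23 in each year:
2072: Tue, 2073: Wed, 2074: Thu, 2075: Fri, 2076: Sun, 2077: Mon ✓, 2078: Tue, 2079: Wed, 2080: Fri, 2081: Sat, 2082: Sun
Mondays: 2077.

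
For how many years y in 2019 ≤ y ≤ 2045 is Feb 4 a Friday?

4

Day of week of February 4 in each year:
2019: Mon, 2020: Tue, 2021: Thu, 2022: Fri ✓, 2023: Sat, 2024: Sun, 2025: Tue, 2026: Wed, 2027: Thu, 2028: Fri ✓, 2029: Sun, 2030: Mon, 2031: Tue, 2032: Wed, 2033: Fri ✓, 2034: Sat, 2035: Sun, 2036: Mon, 2037: Wed, 2038: Thu, 2039: Fri ✓, 2040: Sat, 2041: Mon, 2042: Tue, 2043: Wed, 2044: Thu, 2045: Sat
Fridays: 2022, 2028, 2033, 2039.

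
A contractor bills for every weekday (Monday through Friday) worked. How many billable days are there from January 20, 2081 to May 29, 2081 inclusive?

January 20, 2081 is a Monday.
The range spans 130 days (inclusive of both endpoints).
130 = 7 × 18 + 4, so there are 18 full weeks plus 4 extra days.
Each full week contributes 5 weekdays (Mon–Fri): 18 × 5 = 90.
The 4 extra days are Monday, Tuesday, Wednesday, Thursday — 4 of them qualify.
Total: 90 + 4 = 94.

94 weekdays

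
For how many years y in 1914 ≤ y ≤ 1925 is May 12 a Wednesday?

Day of week of May 12 in each year:
1914: Tue, 1915: Wed ✓, 1916: Fri, 1917: Sat, 1918: Sun, 1919: Mon, 1920: Wed ✓, 1921: Thu, 1922: Fri, 1923: Sat, 1924: Mon, 1925: Tue
Wednesdays: 1915, 1920.

2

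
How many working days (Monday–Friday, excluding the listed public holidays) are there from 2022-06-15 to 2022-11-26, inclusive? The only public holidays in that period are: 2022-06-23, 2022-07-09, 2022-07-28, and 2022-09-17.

116 working days

2022-06-15 is a Wednesday.
That's 165 days from start to end, counting both.
165 = 7 × 23 + 4, so there are 23 full weeks plus 4 extra days.
Each full week contributes 5 weekdays (Mon–Fri): 23 × 5 = 115.
The 4 extra days are Wednesday, Thursday, Friday, Saturday — 3 of them qualify.
Total: 115 + 3 = 118.
Holidays: 2022-06-23 (Thu); 2022-07-09 (Sat); 2022-07-28 (Thu); 2022-09-17 (Sat).
2 of the 4 holidays fall on weekdays; the rest are weekends and were already excluded.
Business days: 118 − 2 = 116.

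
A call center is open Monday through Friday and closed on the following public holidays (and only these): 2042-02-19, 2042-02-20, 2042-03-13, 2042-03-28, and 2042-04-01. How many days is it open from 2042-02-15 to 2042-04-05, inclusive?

30 business days

2042-02-15 is a Saturday.
The range spans 50 days (inclusive of both endpoints).
50 = 7 × 7 + 1, so there are 7 full weeks plus 1 extra day.
Each full week contributes 5 weekdays (Mon–Fri): 7 × 5 = 35.
The 1 extra day is Saturday — none qualify.
Total: 35 + 0 = 35.
Holidays: 2042-02-19 (Wed); 2042-02-20 (Thu); 2042-03-13 (Thu); 2042-03-28 (Fri); 2042-04-01 (Tue).
All 5 holidays fall on weekdays, so subtract 5.
Business days: 35 − 5 = 30.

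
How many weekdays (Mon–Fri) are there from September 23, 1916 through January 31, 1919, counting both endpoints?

615

September 23, 1916 is a Saturday.
That's 861 days from start to end, counting both.
861 = 7 × 123, so the span is exactly 123 full weeks.
Each full week contributes 5 weekdays (Mon–Fri): 123 × 5 = 615.
Total: 615.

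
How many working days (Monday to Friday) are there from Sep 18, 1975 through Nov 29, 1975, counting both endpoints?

52 weekdays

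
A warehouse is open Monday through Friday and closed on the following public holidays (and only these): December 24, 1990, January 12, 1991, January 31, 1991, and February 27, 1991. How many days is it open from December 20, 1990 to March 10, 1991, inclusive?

December 20, 1990 is a Thursday.
That's 81 days from start to end, counting both.
81 = 7 × 11 + 4, so there are 11 full weeks plus 4 extra days.
Each full week contributes 5 weekdays (Mon–Fri): 11 × 5 = 55.
The 4 extra days are Thursday, Friday, Saturday, Sunday — 2 of them qualify.
Total: 55 + 2 = 57.
Holidays: December 24, 1990 (Mon); January 12, 1991 (Sat); January 31, 1991 (Thu); February 27, 1991 (Wed).
3 of the 4 holidays fall on weekdays; the rest are weekends and were already excluded.
Business days: 57 − 3 = 54.

54 working days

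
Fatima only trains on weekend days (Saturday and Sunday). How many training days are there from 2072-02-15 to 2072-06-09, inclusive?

32

2072-02-15 is a Monday.
From 2072-02-15 to 2072-06-09 is 116 days inclusive.
116 = 7 × 16 + 4, so there are 16 full weeks plus 4 extra days.
Each full week contributes 2 weekend days (Sat, Sun): 16 × 2 = 32.
The 4 extra days are Mon, Tue, Wed, Thu — none qualify.
Total: 32 + 0 = 32.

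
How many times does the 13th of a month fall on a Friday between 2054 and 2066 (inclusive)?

Friday-the-13ths by year:
2054: Feb, Mar, Nov
2055: Aug
2056: Oct
2057: Apr, Jul
2058: Sep, Dec
2059: Jun
2060: Feb, Aug
2061: May
2062: Jan, Oct
2063: Apr, Jul
2064: Jun
2065: Feb, Mar, Nov
2066: Aug

22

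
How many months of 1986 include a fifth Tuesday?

A month has five Tuesdays exactly when Tuesday falls within its first (length − 28) days.
Jan: 31 days, starts Wed → 5 of Wed, Thu, Fri
Feb: 28 days, starts Sat → 5 of (none)
Mar: 31 days, starts Sat → 5 of Sat, Sun, Mon
Apr: 30 days, starts Tue → 5 of Tue, Wed ✓
May: 31 days, starts Thu → 5 of Thu, Fri, Sat
Jun: 30 days, starts Sun → 5 of Sun, Mon
Jul: 31 days, starts Tue → 5 of Tue, Wed, Thu ✓
Aug: 31 days, starts Fri → 5 of Fri, Sat, Sun
Sep: 30 days, starts Mon → 5 of Mon, Tue ✓
Oct: 31 days, starts Wed → 5 of Wed, Thu, Fri
Nov: 30 days, starts Sat → 5 of Sat, Sun
Dec: 31 days, starts Mon → 5 of Mon, Tue, Wed ✓
Months with five Tuesdays: Apr, Jul, Sep, Dec.

4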